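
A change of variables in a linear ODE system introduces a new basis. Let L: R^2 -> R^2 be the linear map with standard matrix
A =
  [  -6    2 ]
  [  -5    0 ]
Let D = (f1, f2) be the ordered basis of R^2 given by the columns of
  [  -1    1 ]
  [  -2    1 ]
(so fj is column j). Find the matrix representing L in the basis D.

[[-3, 1], [-1, -3]]

With P the matrix whose columns are f1, f2, [L]_D = P^(-1) A P.
Column by column: L(f1) = A f1 = (2, 5); its D-coordinates (-3, -1) give column 1.
Continuing for each basis vector yields [L]_D = [[-3, 1], [-1, -3]].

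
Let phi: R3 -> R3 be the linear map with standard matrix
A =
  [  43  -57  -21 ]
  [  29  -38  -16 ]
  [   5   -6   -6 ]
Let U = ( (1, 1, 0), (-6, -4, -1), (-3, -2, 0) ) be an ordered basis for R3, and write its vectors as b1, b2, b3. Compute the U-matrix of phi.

[[1, 0, -3], [1, 0, 3], [3, 3, -2]]

With P the matrix whose columns are b1, ..., b3, [phi]_U = P^(-1) A P.
Column by column: phi(b1) = A b1 = (-14, -9, -1); its U-coordinates (1, 1, 3) give column 1.
Continuing for each basis vector yields [phi]_U = [[1, 0, -3], [1, 0, 3], [3, 3, -2]].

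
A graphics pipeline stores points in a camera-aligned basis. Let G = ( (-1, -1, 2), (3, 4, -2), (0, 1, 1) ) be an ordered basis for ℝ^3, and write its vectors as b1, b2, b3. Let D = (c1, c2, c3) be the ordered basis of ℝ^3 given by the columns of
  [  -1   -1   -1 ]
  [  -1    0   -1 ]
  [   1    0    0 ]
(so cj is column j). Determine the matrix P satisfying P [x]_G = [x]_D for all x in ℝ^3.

[[2, -2, 1], [0, 1, 1], [-1, -2, -2]]

Take x = bj: its G-coordinates are the j-th standard unit vector, so P e_j — column j of P — equals [bj]_D.
b1 = 2c1 + 0·c2 - c3, giving column 1 = (2, 0, -1); repeating for each j gives P = [[2, -2, 1], [0, 1, 1], [-1, -2, -2]].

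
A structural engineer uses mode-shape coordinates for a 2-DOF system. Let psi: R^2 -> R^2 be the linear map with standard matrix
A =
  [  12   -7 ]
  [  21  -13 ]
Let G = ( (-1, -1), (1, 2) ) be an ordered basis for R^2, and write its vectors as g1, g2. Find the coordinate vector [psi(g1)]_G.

Column 1 of [psi]_G is the G-coordinate vector of psi(g1).
In standard coordinates psi(g1) = A g1 = (-5, -8).
Converting to G: (-5, -8) = 2g1 - 3g2, so the coordinate vector is (2, -3).

(2, -3)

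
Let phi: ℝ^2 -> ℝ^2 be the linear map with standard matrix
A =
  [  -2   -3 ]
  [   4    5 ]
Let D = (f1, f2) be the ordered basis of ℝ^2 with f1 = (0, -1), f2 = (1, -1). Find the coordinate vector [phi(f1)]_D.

Compute phi(f1) = A f1 = (3, -5) in standard coordinates.
Then write this in D-coordinates: solve for y in y_1 f1 + y_2 f2 = (3, -5).
This gives y = (2, 3), which is column 1 of [phi]_D.

(2, 3)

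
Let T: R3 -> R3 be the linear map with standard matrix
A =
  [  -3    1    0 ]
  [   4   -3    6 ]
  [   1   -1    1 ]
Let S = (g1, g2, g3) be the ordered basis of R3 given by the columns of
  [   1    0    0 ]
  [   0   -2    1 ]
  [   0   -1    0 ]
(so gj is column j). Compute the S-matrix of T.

Let P have columns g1, ..., g3. Then [T]_S = P^(-1) A P.
Here det P = 1, so P^(-1) is integer; computing A P first and then P^(-1)(A P) gives [[-3, -2, 1], [-1, -1, 1], [2, -2, -1]].

[[-3, -2, 1], [-1, -1, 1], [2, -2, -1]]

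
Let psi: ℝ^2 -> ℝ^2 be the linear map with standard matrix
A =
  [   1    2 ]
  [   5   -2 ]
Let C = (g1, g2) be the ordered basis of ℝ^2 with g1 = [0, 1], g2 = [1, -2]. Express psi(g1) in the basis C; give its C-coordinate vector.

[2, 2]

Column 1 of [psi]_C is the C-coordinate vector of psi(g1).
In standard coordinates psi(g1) = A g1 = [2, -2].
Converting to C: [2, -2] = 2g1 + 2g2, so the coordinate vector is [2, 2].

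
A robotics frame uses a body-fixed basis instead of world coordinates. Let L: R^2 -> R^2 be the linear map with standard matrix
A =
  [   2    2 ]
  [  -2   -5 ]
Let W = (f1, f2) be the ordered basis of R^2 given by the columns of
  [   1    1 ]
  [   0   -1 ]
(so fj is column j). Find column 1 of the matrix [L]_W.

Compute L(f1) = A f1 = [2, -2] in standard coordinates.
Then write this in W-coordinates: solve for y in y_1 f1 + y_2 f2 = [2, -2].
This gives y = [0, 2], which is column 1 of [L]_W.

[0, 2]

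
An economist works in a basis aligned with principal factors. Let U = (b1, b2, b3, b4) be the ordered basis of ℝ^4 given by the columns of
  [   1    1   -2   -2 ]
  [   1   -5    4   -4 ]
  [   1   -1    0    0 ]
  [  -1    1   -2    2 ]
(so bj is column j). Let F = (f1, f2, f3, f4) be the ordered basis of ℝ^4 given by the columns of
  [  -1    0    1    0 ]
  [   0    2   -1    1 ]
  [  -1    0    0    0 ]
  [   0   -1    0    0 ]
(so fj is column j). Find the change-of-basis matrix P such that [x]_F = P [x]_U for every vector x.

[[-1, 1, 0, 0], [1, -1, 2, -2], [0, 2, -2, -2], [-1, -1, -2, -2]]

Let M have columns bj and N have columns fj. Then for every x, N [x]_F = x = M [x]_U, so P = N^(-1) M.
Since det N = 1, N^(-1) has integer entries; multiplying gives P = [[-1, 1, 0, 0], [1, -1, 2, -2], [0, 2, -2, -2], [-1, -1, -2, -2]].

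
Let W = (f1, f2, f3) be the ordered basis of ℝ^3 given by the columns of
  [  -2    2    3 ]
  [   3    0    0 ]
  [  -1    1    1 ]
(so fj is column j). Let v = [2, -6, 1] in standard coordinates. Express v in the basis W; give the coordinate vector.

[-2, -1, 0]

We seek scalars with c_1 f1 + ... + c_3 f3 = v; equivalently solve M c = v where the columns of M are f1, ..., f3.
Row-reducing the augmented matrix [M | v] gives c = (-2, -1, 0).
Check: -2f1 - f2 + 0·f3 = [2, -6, 1].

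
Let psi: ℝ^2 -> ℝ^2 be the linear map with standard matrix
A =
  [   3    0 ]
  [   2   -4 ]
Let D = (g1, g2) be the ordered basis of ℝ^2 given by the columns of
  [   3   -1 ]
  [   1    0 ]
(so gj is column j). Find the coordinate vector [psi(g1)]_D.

(2, -3)

Column 1 of [psi]_D is the D-coordinate vector of psi(g1).
In standard coordinates psi(g1) = A g1 = (9, 2).
Converting to D: (9, 2) = 2g1 - 3g2, so the coordinate vector is (2, -3).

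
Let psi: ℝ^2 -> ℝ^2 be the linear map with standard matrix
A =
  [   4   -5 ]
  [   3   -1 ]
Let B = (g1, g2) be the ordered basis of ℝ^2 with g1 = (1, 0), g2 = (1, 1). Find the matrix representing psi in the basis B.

With P the matrix whose columns are g1, g2, [psi]_B = P^(-1) A P.
Column by column: psi(g1) = A g1 = (4, 3); its B-coordinates (1, 3) give column 1.
Continuing for each basis vector yields [psi]_B = [[1, -3], [3, 2]].

[[1, -3], [3, 2]]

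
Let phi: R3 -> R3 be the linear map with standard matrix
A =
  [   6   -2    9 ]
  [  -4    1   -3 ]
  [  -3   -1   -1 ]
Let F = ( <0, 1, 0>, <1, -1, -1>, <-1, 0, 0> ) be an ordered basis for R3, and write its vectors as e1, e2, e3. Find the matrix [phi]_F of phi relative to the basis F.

With P the matrix whose columns are e1, ..., e3, [phi]_F = P^(-1) A P.
Column by column: phi(e1) = A e1 = <-2, 1, -1>; its F-coordinates <2, 1, 3> give column 1.
Continuing for each basis vector yields [phi]_F = [[2, -1, 1], [1, 1, -3], [3, 2, 3]].

[[2, -1, 1], [1, 1, -3], [3, 2, 3]]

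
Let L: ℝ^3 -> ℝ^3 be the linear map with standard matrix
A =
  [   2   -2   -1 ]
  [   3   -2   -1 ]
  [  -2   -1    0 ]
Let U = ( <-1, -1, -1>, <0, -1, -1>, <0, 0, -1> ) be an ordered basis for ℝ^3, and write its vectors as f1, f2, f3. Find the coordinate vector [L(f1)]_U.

<-1, 1, -3>

Compute L(f1) = A f1 = <1, 0, 3> in standard coordinates.
Then write this in U-coordinates: solve for y in y_1 f1 + ... + y_3 f3 = <1, 0, 3>.
This gives y = <-1, 1, -3>, which is column 1 of [L]_U.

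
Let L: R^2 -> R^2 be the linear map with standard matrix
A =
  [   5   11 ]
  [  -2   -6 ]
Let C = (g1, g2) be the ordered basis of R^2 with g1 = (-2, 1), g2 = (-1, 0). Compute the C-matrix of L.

Let P have columns g1, g2. Then [L]_C = P^(-1) A P.
Here det P = 1, so P^(-1) is integer; computing A P first and then P^(-1)(A P) gives [[-2, 2], [3, 1]].

[[-2, 2], [3, 1]]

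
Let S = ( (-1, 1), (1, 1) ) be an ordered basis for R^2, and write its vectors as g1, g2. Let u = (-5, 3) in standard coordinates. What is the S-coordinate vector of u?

We seek scalars with c_1 g1 + c_2 g2 = u; equivalently solve M c = u where the columns of M are g1, g2.
System: -c_1 + c_2 = -5, c_1 + c_2 = 3; solving gives c_1 = 4, c_2 = -1.
Check: 4g1 - g2 = (-5, 3).

(4, -1)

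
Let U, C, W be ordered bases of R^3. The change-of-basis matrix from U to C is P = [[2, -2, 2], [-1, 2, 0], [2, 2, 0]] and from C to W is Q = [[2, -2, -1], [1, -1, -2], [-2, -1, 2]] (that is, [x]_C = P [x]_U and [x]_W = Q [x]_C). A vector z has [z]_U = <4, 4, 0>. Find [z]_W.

<-24, -36, 28>

Apply P to get C-coordinates <0, 4, 16>, then Q to get W-coordinates.
The result is [z]_W = <-24, -36, 28>.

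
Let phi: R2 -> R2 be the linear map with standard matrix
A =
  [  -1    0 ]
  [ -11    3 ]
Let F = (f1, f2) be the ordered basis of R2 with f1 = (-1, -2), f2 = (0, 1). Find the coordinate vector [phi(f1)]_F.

(-1, 3)

Compute phi(f1) = A f1 = (1, 5) in standard coordinates.
Then write this in F-coordinates: solve for y in y_1 f1 + y_2 f2 = (1, 5).
This gives y = (-1, 3), which is column 1 of [phi]_F.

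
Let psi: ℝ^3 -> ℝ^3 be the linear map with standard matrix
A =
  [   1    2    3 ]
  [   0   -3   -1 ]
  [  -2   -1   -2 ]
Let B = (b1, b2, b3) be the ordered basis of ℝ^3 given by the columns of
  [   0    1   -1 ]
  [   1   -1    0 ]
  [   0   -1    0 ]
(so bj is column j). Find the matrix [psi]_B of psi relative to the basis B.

[[-2, 3, -2], [1, -1, -2], [-1, 3, -1]]

Let P have columns b1, ..., b3. Then [psi]_B = P^(-1) A P.
Here det P = 1, so P^(-1) is integer; computing A P first and then P^(-1)(A P) gives [[-2, 3, -2], [1, -1, -2], [-1, 3, -1]].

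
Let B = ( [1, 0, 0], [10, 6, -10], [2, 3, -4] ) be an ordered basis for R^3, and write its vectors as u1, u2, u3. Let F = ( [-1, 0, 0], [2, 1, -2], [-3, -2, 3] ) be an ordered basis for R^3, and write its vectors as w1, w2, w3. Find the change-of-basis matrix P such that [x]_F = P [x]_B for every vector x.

Take x = uj: its B-coordinates are the j-th standard unit vector, so P e_j — column j of P — equals [uj]_F.
u1 = -w1 + 0·w2 + 0·w3, giving column 1 = [-1, 0, 0]; repeating for each j gives P = [[-1, 0, 2], [0, 2, -1], [0, -2, -2]].

[[-1, 0, 2], [0, 2, -1], [0, -2, -2]]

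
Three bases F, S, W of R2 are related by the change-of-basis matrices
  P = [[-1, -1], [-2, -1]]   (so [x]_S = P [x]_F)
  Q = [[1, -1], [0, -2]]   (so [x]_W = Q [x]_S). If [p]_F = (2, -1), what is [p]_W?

(2, 6)

Composing the changes, [p]_W = Q P [p]_F.
Q P = [[1, 0], [4, 2]]; applying this to (2, -1) gives (2, 6).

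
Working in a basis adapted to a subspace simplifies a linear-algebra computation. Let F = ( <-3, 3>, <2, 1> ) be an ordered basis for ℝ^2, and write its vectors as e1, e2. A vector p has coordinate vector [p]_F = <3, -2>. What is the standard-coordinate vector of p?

By definition p = 3e1 - 2e2.
Summing componentwise gives <-13, 7>.

<-13, 7>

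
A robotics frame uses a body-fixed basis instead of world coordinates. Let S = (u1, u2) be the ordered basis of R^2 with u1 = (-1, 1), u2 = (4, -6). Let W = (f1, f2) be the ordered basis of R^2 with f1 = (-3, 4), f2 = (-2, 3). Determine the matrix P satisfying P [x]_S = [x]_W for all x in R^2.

[[1, 0], [-1, -2]]

Column j of P is [uj]_W, since P maps S-coordinates to W-coordinates.
Expressing u1 in W: u1 = f1 - f2, so column 1 of P is (1, -1).
Doing the same for each uj gives P = [[1, 0], [-1, -2]].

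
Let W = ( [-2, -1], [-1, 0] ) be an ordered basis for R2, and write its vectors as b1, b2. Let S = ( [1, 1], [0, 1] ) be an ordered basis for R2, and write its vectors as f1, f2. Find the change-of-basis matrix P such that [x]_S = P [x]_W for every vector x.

[[-2, -1], [1, 1]]

Take x = bj: its W-coordinates are the j-th standard unit vector, so P e_j — column j of P — equals [bj]_S.
b1 = -2f1 + f2, giving column 1 = [-2, 1]; repeating for each j gives P = [[-2, -1], [1, 1]].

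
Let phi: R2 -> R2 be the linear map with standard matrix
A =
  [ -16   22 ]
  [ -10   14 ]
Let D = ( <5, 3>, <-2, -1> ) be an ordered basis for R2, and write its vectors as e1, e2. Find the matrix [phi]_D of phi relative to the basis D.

The j-th column of [phi]_D is [phi(ej)]_D.
phi(e1) = A e1 = <-14, -8> = -2e1 + 2e2, so column 1 is <-2, 2>.
Repeating for e2 and assembling the columns gives [[-2, 2], [2, 0]].

[[-2, 2], [2, 0]]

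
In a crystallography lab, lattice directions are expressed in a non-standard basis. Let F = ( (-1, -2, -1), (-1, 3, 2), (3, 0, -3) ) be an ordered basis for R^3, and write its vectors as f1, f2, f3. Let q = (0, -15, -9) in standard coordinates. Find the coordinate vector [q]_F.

[q]_F is the unique c with M c = q, where M has columns f1, ..., f3.
Row-reducing the augmented matrix [M | q] gives c = (3, -3, 0).
Check: 3f1 - 3f2 + 0·f3 = (0, -15, -9).

(3, -3, 0)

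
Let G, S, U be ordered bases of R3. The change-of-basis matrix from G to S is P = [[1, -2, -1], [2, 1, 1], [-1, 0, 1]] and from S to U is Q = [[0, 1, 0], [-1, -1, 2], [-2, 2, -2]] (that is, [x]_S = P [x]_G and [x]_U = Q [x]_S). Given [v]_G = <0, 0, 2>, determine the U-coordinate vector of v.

First [v]_S = P [v]_G = <-2, 2, 2>.
Then [v]_U = Q [v]_S = <2, 4, 4>.

<2, 4, 4>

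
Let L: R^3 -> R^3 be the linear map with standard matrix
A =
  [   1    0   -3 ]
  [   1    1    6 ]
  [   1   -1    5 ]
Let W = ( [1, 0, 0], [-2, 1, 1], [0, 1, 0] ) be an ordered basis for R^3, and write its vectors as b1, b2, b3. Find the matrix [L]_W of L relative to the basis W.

With P the matrix whose columns are b1, ..., b3, [L]_W = P^(-1) A P.
Column by column: L(b1) = A b1 = [1, 1, 1]; its W-coordinates [3, 1, 0] give column 1.
Continuing for each basis vector yields [L]_W = [[3, -1, -2], [1, 2, -1], [0, 3, 2]].

[[3, -1, -2], [1, 2, -1], [0, 3, 2]]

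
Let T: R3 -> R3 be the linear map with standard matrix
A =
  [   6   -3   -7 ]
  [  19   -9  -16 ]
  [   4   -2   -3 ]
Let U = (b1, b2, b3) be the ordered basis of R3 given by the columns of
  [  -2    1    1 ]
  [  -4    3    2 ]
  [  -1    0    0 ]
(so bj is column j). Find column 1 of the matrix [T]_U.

Compute T(b1) = A b1 = <7, 14, 3> in standard coordinates.
Then write this in U-coordinates: solve for y in y_1 b1 + ... + y_3 b3 = <7, 14, 3>.
This gives y = <-3, 0, 1>, which is column 1 of [T]_U.

<-3, 0, 1>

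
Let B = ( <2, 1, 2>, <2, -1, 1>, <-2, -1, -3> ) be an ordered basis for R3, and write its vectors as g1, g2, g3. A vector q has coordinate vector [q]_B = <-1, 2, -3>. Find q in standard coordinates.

The coordinates say q = -g1 + 2g2 - 3g3; adding the scaled basis vectors gives <8, 0, 9>.

<8, 0, 9>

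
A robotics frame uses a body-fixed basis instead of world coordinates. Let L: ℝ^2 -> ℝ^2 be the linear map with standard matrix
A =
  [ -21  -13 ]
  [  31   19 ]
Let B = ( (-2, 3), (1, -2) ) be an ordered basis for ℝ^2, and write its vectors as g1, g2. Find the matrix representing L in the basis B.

With P the matrix whose columns are g1, g2, [L]_B = P^(-1) A P.
Column by column: L(g1) = A g1 = (3, -5); its B-coordinates (-1, 1) give column 1.
Continuing for each basis vector yields [L]_B = [[-1, -3], [1, -1]].

[[-1, -3], [1, -1]]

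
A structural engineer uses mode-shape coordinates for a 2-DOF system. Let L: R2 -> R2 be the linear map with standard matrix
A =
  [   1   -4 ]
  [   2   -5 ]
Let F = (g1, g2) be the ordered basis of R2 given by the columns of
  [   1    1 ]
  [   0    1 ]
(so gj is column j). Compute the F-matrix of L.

[[-1, 0], [2, -3]]

With P the matrix whose columns are g1, g2, [L]_F = P^(-1) A P.
Column by column: L(g1) = A g1 = [1, 2]; its F-coordinates [-1, 2] give column 1.
Continuing for each basis vector yields [L]_F = [[-1, 0], [2, -3]].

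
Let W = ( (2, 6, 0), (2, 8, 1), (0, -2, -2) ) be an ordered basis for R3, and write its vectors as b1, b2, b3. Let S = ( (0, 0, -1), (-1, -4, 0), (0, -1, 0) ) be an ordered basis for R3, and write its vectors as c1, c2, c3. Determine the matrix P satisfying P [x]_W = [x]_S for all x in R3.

[[0, -1, 2], [-2, -2, 0], [2, 0, 2]]

Let M have columns bj and N have columns cj. Then for every x, N [x]_S = x = M [x]_W, so P = N^(-1) M.
Since det N = -1, N^(-1) has integer entries; multiplying gives P = [[0, -1, 2], [-2, -2, 0], [2, 0, 2]].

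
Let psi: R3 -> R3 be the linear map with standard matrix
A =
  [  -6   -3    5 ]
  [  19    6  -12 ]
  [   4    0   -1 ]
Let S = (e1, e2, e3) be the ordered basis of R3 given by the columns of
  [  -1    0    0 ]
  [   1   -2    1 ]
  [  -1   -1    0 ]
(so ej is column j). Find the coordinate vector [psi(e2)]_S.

[-1, 0, 1]

Compute psi(e2) = A e2 = [1, 0, 1] in standard coordinates.
Then write this in S-coordinates: solve for y in y_1 e1 + ... + y_3 e3 = [1, 0, 1].
This gives y = [-1, 0, 1], which is column 2 of [psi]_S.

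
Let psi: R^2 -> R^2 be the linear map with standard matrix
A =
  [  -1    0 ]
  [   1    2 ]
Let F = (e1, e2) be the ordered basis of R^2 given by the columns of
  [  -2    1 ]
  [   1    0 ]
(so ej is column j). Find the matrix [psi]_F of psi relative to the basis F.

Let P have columns e1, e2. Then [psi]_F = P^(-1) A P.
Here det P = -1, so P^(-1) is integer; computing A P first and then P^(-1)(A P) gives [[0, 1], [2, 1]].

[[0, 1], [2, 1]]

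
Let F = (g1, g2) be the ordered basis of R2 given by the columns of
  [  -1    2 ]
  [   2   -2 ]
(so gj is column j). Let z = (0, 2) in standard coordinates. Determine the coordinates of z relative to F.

We seek scalars with c_1 g1 + c_2 g2 = z; equivalently solve M c = z where the columns of M are g1, g2.
System: -c_1 + 2c_2 = 0, 2c_1 - 2c_2 = 2; solving gives c_1 = 2, c_2 = 1.
Check: 2g1 + g2 = (0, 2).

(2, 1)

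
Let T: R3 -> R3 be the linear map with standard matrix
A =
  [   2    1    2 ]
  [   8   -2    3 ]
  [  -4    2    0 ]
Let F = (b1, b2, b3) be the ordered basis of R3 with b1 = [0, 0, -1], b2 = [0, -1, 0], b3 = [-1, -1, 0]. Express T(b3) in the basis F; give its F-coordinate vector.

Column 3 of [T]_F is the F-coordinate vector of T(b3).
In standard coordinates T(b3) = A b3 = [-3, -6, 2].
Converting to F: [-3, -6, 2] = -2b1 + 3b2 + 3b3, so the coordinate vector is [-2, 3, 3].

[-2, 3, 3]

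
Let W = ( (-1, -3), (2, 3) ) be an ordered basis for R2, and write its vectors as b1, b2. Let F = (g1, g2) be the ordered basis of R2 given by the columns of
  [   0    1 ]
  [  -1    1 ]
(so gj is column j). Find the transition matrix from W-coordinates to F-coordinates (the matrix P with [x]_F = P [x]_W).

[[2, -1], [-1, 2]]

Let M have columns bj and N have columns gj. Then for every x, N [x]_F = x = M [x]_W, so P = N^(-1) M.
Since det N = 1, N^(-1) has integer entries; multiplying gives P = [[2, -1], [-1, 2]].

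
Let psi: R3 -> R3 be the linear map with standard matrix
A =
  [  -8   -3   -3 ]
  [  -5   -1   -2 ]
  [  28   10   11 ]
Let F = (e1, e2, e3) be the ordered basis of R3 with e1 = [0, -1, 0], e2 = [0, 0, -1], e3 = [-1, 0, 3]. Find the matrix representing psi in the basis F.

With P the matrix whose columns are e1, ..., e3, [psi]_F = P^(-1) A P.
Column by column: psi(e1) = A e1 = [3, 1, -10]; its F-coordinates [-1, 1, -3] give column 1.
Continuing for each basis vector yields [psi]_F = [[-1, -2, 1], [1, 2, -2], [-3, -3, 1]].

[[-1, -2, 1], [1, 2, -2], [-3, -3, 1]]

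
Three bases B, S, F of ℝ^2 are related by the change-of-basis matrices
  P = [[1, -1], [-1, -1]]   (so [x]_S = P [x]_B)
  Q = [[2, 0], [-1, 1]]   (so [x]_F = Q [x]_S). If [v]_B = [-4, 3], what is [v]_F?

[-14, 8]

First [v]_S = P [v]_B = [-7, 1].
Then [v]_F = Q [v]_S = [-14, 8].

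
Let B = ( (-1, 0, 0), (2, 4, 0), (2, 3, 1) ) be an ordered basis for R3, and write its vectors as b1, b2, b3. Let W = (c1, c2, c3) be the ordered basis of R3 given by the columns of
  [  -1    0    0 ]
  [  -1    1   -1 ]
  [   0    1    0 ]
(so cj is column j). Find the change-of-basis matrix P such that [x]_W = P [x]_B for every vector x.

Column j of P is [bj]_W, since P maps B-coordinates to W-coordinates.
Expressing b1 in W: b1 = c1 + 0·c2 - c3, so column 1 of P is (1, 0, -1).
Doing the same for each bj gives P = [[1, -2, -2], [0, 0, 1], [-1, -2, 0]].

[[1, -2, -2], [0, 0, 1], [-1, -2, 0]]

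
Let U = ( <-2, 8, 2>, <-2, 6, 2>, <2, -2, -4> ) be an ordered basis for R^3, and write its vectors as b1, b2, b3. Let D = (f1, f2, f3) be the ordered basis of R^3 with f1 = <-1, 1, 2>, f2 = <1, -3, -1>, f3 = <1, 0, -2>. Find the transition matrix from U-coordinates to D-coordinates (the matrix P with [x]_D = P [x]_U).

[[2, 0, -2], [-2, -2, 0], [2, 0, 0]]

Column j of P is [bj]_D, since P maps U-coordinates to D-coordinates.
Expressing b1 in D: b1 = 2f1 - 2f2 + 2f3, so column 1 of P is <2, -2, 2>.
Doing the same for each bj gives P = [[2, 0, -2], [-2, -2, 0], [2, 0, 0]].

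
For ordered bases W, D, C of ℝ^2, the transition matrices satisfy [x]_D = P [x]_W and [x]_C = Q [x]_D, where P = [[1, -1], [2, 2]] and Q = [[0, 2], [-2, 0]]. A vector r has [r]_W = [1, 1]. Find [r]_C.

Apply P to get D-coordinates [0, 4], then Q to get C-coordinates.
The result is [r]_C = [8, 0].

[8, 0]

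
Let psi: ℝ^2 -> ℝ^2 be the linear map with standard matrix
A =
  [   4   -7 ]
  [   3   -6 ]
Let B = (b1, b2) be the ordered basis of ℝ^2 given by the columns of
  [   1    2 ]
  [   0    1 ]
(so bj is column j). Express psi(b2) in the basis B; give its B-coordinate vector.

Compute psi(b2) = A b2 = <1, 0> in standard coordinates.
Then write this in B-coordinates: solve for y in y_1 b1 + y_2 b2 = <1, 0>.
This gives y = <1, 0>, which is column 2 of [psi]_B.

<1, 0>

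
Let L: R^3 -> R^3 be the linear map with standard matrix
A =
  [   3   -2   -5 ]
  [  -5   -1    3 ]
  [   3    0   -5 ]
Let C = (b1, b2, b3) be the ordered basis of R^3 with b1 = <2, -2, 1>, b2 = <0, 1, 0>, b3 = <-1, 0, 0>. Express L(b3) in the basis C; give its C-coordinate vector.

<-3, -1, -3>

Column 3 of [L]_C is the C-coordinate vector of L(b3).
In standard coordinates L(b3) = A b3 = <-3, 5, -3>.
Converting to C: <-3, 5, -3> = -3b1 - b2 - 3b3, so the coordinate vector is <-3, -1, -3>.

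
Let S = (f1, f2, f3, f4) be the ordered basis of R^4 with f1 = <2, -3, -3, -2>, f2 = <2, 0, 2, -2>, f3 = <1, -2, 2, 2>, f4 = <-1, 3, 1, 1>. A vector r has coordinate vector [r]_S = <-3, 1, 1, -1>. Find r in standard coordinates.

<-2, 4, 12, 5>

The coordinates say r = -3f1 + f2 + f3 - f4; adding the scaled basis vectors gives <-2, 4, 12, 5>.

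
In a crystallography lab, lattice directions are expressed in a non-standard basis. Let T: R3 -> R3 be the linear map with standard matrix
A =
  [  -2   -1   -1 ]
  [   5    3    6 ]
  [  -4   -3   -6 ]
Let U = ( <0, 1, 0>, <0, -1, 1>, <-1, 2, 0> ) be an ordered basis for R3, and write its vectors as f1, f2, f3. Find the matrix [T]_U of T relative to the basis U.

[[-2, 0, -1], [-3, -3, -2], [1, 0, 0]]

Let P have columns f1, ..., f3. Then [T]_U = P^(-1) A P.
Here det P = -1, so P^(-1) is integer; computing A P first and then P^(-1)(A P) gives [[-2, 0, -1], [-3, -3, -2], [1, 0, 0]].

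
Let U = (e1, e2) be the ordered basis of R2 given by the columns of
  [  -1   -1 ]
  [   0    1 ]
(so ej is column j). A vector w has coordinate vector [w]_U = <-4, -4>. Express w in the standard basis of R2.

By definition w = -4e1 - 4e2.
Summing componentwise gives <8, -4>.

<8, -4>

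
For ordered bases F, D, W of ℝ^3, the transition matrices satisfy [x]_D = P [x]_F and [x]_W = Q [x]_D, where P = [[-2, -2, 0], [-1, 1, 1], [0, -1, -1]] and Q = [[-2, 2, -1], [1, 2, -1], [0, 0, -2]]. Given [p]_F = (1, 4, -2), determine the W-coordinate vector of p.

First [p]_D = P [p]_F = (-10, 1, -2).
Then [p]_W = Q [p]_D = (24, -6, 4).

(24, -6, 4)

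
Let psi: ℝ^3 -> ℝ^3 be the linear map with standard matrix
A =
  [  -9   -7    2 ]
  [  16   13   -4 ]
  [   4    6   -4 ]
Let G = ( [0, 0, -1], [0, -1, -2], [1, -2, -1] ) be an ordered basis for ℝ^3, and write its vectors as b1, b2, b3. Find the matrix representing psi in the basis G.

With P the matrix whose columns are b1, ..., b3, [psi]_G = P^(-1) A P.
Column by column: psi(b1) = A b1 = [-2, 4, 4]; its G-coordinates [-2, 0, -2] give column 1.
Continuing for each basis vector yields [psi]_G = [[-2, -3, 1], [0, -1, 0], [-2, 3, 3]].

[[-2, -3, 1], [0, -1, 0], [-2, 3, 3]]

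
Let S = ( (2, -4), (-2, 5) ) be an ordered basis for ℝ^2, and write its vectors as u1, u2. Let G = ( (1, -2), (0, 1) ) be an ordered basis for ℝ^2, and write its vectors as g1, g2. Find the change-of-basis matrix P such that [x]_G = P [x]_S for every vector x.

Column j of P is [uj]_G, since P maps S-coordinates to G-coordinates.
Expressing u1 in G: u1 = 2g1 + 0·g2, so column 1 of P is (2, 0).
Doing the same for each uj gives P = [[2, -2], [0, 1]].

[[2, -2], [0, 1]]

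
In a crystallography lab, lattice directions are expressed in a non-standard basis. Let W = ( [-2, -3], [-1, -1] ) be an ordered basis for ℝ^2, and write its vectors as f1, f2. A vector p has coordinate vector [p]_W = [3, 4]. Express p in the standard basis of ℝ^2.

By definition p = 3f1 + 4f2.
Summing componentwise gives [-10, -13].

[-10, -13]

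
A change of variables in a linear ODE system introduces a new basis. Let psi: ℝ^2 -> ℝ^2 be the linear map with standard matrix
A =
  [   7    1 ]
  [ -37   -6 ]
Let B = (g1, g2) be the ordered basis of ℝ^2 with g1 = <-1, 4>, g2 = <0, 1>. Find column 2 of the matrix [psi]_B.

Compute psi(g2) = A g2 = <1, -6> in standard coordinates.
Then write this in B-coordinates: solve for y in y_1 g1 + y_2 g2 = <1, -6>.
This gives y = <-1, -2>, which is column 2 of [psi]_B.

<-1, -2>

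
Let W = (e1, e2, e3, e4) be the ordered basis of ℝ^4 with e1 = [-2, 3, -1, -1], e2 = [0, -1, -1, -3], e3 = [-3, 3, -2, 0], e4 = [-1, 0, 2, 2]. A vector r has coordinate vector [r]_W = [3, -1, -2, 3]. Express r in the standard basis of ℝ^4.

[-3, 4, 8, 6]

The coordinates say r = 3e1 - e2 - 2e3 + 3e4; adding the scaled basis vectors gives [-3, 4, 8, 6].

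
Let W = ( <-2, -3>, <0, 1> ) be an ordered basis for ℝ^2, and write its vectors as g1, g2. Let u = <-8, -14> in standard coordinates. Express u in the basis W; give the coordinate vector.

[u]_W is the unique c with M c = u, where M has columns g1, g2.
System: -2c_1 + 0c_2 = -8, -3c_1 + c_2 = -14; solving gives c_1 = 4, c_2 = -2.
Check: 4g1 - 2g2 = <-8, -14>.

<4, -2>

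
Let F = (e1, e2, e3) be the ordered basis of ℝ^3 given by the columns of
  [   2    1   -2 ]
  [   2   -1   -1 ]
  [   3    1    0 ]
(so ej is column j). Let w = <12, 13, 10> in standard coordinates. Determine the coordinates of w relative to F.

<4, -2, -3>

We seek scalars with c_1 e1 + ... + c_3 e3 = w; equivalently solve M c = w where the columns of M are e1, ..., e3.
Solving this 3x3 system gives c = (4, -2, -3).
Check: 4e1 - 2e2 - 3e3 = <12, 13, 10>.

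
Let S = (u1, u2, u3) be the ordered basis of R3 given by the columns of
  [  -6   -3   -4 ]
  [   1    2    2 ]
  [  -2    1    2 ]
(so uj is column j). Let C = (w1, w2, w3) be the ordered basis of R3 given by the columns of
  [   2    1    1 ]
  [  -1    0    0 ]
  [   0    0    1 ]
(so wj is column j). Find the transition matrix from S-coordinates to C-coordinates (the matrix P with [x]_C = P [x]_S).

[[-1, -2, -2], [-2, 0, -2], [-2, 1, 2]]

Column j of P is [uj]_C, since P maps S-coordinates to C-coordinates.
Expressing u1 in C: u1 = -w1 - 2w2 - 2w3, so column 1 of P is [-1, -2, -2].
Doing the same for each uj gives P = [[-1, -2, -2], [-2, 0, -2], [-2, 1, 2]].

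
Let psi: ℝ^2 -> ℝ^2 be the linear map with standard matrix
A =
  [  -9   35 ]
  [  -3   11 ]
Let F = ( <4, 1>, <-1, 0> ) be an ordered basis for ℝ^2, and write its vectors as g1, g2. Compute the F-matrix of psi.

[[-1, 3], [-3, 3]]

With P the matrix whose columns are g1, g2, [psi]_F = P^(-1) A P.
Column by column: psi(g1) = A g1 = <-1, -1>; its F-coordinates <-1, -3> give column 1.
Continuing for each basis vector yields [psi]_F = [[-1, 3], [-3, 3]].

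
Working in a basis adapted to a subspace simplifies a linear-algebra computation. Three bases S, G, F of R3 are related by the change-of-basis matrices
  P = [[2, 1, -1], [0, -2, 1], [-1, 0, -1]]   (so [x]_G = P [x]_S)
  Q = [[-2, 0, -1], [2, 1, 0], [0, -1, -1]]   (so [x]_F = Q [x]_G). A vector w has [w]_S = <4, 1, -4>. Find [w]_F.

<-26, 20, 6>

Composing the changes, [w]_F = Q P [w]_S.
Q P = [[-3, -2, 3], [4, 0, -1], [1, 2, 0]]; applying this to <4, 1, -4> gives <-26, 20, 6>.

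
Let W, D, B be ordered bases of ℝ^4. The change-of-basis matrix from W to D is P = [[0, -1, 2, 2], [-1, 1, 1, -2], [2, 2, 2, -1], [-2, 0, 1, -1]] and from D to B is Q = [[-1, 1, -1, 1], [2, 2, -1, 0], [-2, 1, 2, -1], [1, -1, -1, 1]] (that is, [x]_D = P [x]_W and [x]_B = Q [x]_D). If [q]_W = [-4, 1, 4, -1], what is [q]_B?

First [q]_D = P [q]_W = [5, 11, 3, 13].
Then [q]_B = Q [q]_D = [16, 29, -6, 4].

[16, 29, -6, 4]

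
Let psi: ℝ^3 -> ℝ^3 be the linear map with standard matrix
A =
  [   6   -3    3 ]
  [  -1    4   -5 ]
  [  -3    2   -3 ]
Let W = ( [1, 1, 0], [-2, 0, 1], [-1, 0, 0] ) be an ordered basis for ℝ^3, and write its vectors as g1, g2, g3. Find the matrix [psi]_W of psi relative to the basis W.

Let P have columns g1, ..., g3. Then [psi]_W = P^(-1) A P.
Here det P = -1, so P^(-1) is integer; computing A P first and then P^(-1)(A P) gives [[3, -3, 1], [-1, 3, 3], [2, 0, 1]].

[[3, -3, 1], [-1, 3, 3], [2, 0, 1]]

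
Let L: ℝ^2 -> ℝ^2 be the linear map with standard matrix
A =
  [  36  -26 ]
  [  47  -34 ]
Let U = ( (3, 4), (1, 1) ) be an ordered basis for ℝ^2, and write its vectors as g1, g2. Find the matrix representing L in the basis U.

[[1, 3], [1, 1]]

With P the matrix whose columns are g1, g2, [L]_U = P^(-1) A P.
Column by column: L(g1) = A g1 = (4, 5); its U-coordinates (1, 1) give column 1.
Continuing for each basis vector yields [L]_U = [[1, 3], [1, 1]].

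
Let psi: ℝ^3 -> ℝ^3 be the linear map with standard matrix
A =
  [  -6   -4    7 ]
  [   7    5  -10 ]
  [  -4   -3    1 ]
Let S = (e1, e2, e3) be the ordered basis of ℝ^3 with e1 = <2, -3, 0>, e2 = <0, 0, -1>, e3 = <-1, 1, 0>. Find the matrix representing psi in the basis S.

The j-th column of [psi]_S is [psi(ej)]_S.
psi(e1) = A e1 = <0, -1, 1> = e1 - e2 + 2e3, so column 1 is <1, -1, 2>.
Repeating for e2, e3 and assembling the columns gives [[1, -3, 0], [-1, 1, -1], [2, 1, -2]].

[[1, -3, 0], [-1, 1, -1], [2, 1, -2]]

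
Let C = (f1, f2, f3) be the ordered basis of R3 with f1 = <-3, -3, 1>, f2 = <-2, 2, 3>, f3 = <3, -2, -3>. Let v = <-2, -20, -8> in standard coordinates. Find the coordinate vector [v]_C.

We seek scalars with c_1 f1 + ... + c_3 f3 = v; equivalently solve M c = v where the columns of M are f1, ..., f3.
Row-reducing the augmented matrix [M | v] gives c = (4, -2, 2).
Check: 4f1 - 2f2 + 2f3 = <-2, -20, -8>.

<4, -2, 2>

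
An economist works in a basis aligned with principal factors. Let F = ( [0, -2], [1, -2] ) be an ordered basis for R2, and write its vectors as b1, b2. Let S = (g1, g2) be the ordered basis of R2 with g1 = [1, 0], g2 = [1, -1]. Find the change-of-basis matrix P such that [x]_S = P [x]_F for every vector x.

[[-2, -1], [2, 2]]

Take x = bj: its F-coordinates are the j-th standard unit vector, so P e_j — column j of P — equals [bj]_S.
b1 = -2g1 + 2g2, giving column 1 = [-2, 2]; repeating for each j gives P = [[-2, -1], [2, 2]].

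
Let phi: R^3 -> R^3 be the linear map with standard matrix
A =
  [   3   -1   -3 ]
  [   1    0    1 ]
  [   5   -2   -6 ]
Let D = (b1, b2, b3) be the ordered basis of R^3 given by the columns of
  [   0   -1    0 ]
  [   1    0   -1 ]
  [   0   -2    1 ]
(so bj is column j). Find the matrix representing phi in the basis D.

[[0, -2, 1], [1, -3, 2], [0, 1, 0]]

Let P have columns b1, ..., b3. Then [phi]_D = P^(-1) A P.
Here det P = 1, so P^(-1) is integer; computing A P first and then P^(-1)(A P) gives [[0, -2, 1], [1, -3, 2], [0, 1, 0]].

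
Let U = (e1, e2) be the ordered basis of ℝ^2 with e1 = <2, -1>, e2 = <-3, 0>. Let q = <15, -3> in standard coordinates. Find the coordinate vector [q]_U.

Write q = c_1 e1 + c_2 e2 and solve for the c_i.
System: 2c_1 - 3c_2 = 15, -c_1 + 0c_2 = -3; solving gives c_1 = 3, c_2 = -3.
Check: 3e1 - 3e2 = <15, -3>.

<3, -3>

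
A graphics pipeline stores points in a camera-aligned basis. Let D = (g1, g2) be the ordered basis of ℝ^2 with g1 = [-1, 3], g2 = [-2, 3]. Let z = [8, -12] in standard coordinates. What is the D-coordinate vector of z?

[z]_D is the unique c with M c = z, where M has columns g1, g2.
System: -c_1 - 2c_2 = 8, 3c_1 + 3c_2 = -12; solving gives c_1 = 0, c_2 = -4.
Check: 0·g1 - 4g2 = [8, -12].

[0, -4]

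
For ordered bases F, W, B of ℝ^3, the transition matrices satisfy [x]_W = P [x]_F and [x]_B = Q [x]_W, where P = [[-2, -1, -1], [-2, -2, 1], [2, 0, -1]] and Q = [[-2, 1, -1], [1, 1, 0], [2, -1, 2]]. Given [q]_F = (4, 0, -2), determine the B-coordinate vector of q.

(-8, -16, 18)

First [q]_W = P [q]_F = (-6, -10, 10).
Then [q]_B = Q [q]_W = (-8, -16, 18).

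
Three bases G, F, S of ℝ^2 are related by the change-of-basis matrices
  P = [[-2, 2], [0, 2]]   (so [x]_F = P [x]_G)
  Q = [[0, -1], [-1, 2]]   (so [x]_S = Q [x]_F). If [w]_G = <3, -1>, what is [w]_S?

Composing the changes, [w]_S = Q P [w]_G.
Q P = [[0, -2], [2, 2]]; applying this to <3, -1> gives <2, 4>.

<2, 4>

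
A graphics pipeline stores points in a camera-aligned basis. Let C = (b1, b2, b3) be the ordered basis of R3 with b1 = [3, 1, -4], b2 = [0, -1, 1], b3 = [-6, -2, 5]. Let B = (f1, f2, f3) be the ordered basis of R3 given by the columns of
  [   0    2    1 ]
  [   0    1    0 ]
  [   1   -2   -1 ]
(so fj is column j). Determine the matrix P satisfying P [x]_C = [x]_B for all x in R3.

Column j of P is [bj]_B, since P maps C-coordinates to B-coordinates.
Expressing b1 in B: b1 = -f1 + f2 + f3, so column 1 of P is [-1, 1, 1].
Doing the same for each bj gives P = [[-1, 1, -1], [1, -1, -2], [1, 2, -2]].

[[-1, 1, -1], [1, -1, -2], [1, 2, -2]]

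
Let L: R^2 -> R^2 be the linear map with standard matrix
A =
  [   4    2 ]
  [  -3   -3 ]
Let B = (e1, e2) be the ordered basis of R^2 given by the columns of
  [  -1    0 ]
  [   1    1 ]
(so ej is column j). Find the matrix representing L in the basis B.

[[2, -2], [-2, -1]]

With P the matrix whose columns are e1, e2, [L]_B = P^(-1) A P.
Column by column: L(e1) = A e1 = <-2, 0>; its B-coordinates <2, -2> give column 1.
Continuing for each basis vector yields [L]_B = [[2, -2], [-2, -1]].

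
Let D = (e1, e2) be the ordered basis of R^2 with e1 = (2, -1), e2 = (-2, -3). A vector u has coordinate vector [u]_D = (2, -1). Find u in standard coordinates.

By definition u = 2e1 - e2.
Summing componentwise gives (6, 1).

(6, 1)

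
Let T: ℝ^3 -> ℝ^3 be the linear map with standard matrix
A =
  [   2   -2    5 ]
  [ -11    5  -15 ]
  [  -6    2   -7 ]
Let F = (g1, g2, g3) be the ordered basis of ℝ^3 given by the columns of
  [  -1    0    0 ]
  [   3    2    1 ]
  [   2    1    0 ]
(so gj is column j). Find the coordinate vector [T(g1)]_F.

Compute T(g1) = A g1 = (2, -4, -2) in standard coordinates.
Then write this in F-coordinates: solve for y in y_1 g1 + ... + y_3 g3 = (2, -4, -2).
This gives y = (-2, 2, -2), which is column 1 of [T]_F.

(-2, 2, -2)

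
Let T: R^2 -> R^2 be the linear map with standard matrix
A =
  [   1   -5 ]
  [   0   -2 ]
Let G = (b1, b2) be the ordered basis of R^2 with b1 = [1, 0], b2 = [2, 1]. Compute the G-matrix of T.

With P the matrix whose columns are b1, b2, [T]_G = P^(-1) A P.
Column by column: T(b1) = A b1 = [1, 0]; its G-coordinates [1, 0] give column 1.
Continuing for each basis vector yields [T]_G = [[1, 1], [0, -2]].

[[1, 1], [0, -2]]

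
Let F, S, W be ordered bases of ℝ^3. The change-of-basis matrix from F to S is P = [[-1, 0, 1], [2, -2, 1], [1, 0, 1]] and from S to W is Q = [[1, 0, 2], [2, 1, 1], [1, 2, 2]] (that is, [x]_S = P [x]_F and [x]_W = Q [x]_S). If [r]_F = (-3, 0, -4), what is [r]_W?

First [r]_S = P [r]_F = (-1, -10, -7).
Then [r]_W = Q [r]_S = (-15, -19, -35).

(-15, -19, -35)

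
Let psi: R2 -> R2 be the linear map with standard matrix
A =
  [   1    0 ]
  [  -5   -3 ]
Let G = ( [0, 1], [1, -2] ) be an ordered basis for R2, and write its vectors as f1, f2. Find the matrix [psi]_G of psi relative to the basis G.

The j-th column of [psi]_G is [psi(fj)]_G.
psi(f1) = A f1 = [0, -3] = -3f1 + 0·f2, so column 1 is [-3, 0].
Repeating for f2 and assembling the columns gives [[-3, 3], [0, 1]].

[[-3, 3], [0, 1]]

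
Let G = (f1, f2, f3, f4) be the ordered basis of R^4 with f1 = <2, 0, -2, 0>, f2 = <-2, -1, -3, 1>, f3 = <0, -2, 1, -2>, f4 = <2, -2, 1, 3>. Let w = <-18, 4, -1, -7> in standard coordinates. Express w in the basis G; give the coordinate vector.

We seek scalars with c_1 f1 + ... + c_4 f4 = w; equivalently solve M c = w where the columns of M are f1, ..., f4.
Gaussian elimination on [M | w] yields c = (-4, 2, 0, -3).
Check: -4f1 + 2f2 + 0·f3 - 3f4 = <-18, 4, -1, -7>.

<-4, 2, 0, -3>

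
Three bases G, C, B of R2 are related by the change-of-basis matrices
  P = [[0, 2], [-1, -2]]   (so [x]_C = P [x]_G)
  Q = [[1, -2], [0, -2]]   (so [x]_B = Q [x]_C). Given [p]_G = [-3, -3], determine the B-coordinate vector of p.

Composing the changes, [p]_B = Q P [p]_G.
Q P = [[2, 6], [2, 4]]; applying this to [-3, -3] gives [-24, -18].

[-24, -18]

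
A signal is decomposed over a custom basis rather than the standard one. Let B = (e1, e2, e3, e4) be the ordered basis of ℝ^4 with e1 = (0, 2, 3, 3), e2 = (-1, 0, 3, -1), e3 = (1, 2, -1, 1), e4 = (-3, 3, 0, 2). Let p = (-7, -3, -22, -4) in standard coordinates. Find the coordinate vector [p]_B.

Write p = c_1 e1 + ... + c_4 e4 and solve for the c_i.
Gaussian elimination on [M | p] yields c = (-4, -4, -2, 3).
Check: -4e1 - 4e2 - 2e3 + 3e4 = (-7, -3, -22, -4).

(-4, -4, -2, 3)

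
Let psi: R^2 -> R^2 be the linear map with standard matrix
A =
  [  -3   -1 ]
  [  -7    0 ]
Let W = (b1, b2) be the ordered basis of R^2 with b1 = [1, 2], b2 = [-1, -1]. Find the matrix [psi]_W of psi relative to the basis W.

[[-2, 3], [3, -1]]

With P the matrix whose columns are b1, b2, [psi]_W = P^(-1) A P.
Column by column: psi(b1) = A b1 = [-5, -7]; its W-coordinates [-2, 3] give column 1.
Continuing for each basis vector yields [psi]_W = [[-2, 3], [3, -1]].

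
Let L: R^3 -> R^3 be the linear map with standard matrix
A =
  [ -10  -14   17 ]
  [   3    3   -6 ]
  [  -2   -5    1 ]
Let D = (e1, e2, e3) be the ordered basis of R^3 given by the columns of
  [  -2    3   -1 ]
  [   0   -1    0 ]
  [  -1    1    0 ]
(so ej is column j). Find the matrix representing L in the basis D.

[[-3, 0, 1], [0, 0, 3], [3, -1, -3]]

With P the matrix whose columns are e1, ..., e3, [L]_D = P^(-1) A P.
Column by column: L(e1) = A e1 = (3, 0, 3); its D-coordinates (-3, 0, 3) give column 1.
Continuing for each basis vector yields [L]_D = [[-3, 0, 1], [0, 0, 3], [3, -1, -3]].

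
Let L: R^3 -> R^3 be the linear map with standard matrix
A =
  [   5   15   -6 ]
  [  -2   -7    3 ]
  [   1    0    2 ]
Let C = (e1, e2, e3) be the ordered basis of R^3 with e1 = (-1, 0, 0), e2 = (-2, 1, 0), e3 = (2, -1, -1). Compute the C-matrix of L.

[[1, 1, -1], [3, -1, 0], [1, 2, 0]]

With P the matrix whose columns are e1, ..., e3, [L]_C = P^(-1) A P.
Column by column: L(e1) = A e1 = (-5, 2, -1); its C-coordinates (1, 3, 1) give column 1.
Continuing for each basis vector yields [L]_C = [[1, 1, -1], [3, -1, 0], [1, 2, 0]].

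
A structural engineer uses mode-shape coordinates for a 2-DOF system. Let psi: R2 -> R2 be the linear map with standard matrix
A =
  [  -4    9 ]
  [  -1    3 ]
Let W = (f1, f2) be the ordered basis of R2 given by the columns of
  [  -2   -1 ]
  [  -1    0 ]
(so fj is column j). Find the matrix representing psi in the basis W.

The j-th column of [psi]_W is [psi(fj)]_W.
psi(f1) = A f1 = [-1, -1] = f1 - f2, so column 1 is [1, -1].
Repeating for f2 and assembling the columns gives [[1, -1], [-1, -2]].

[[1, -1], [-1, -2]]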